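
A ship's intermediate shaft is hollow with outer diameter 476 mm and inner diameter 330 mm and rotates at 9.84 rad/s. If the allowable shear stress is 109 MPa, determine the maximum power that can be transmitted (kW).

17500 kW

J = π(d_o⁴ − d_i⁴)/32 = π(0.476⁴ − 0.330⁴)/32 = 3.876×10^-3 m⁴.
T_max = τ_allow·J/r = 1.09×10^8 × 3.876×10^-3 / 0.238 = 1.775e6 N·m.
ω = 9.84 rad/s, so P_max = T_max·ω = 1.747×10^7 W.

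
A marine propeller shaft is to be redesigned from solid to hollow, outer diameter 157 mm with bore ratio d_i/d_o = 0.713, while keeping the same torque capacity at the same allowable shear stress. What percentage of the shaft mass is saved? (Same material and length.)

40.0 %

Equal τ_max and T ⇒ the solid shaft needs d_s³ = d_o³(1−k⁴), so d_s = 157·(1−0.713⁴)^(1/3) = 142.1 mm.
Area ratio A_h/A_s = d_o²(1−k²)/d_s² = (1−k²)/(1−k⁴)^(2/3) = 0.6001.
Mass saving = 1 − 0.6001 = 40.0 %.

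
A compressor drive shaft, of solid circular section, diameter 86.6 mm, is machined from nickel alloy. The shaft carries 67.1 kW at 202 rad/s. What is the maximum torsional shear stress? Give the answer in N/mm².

2.60 N/mm²

ω = 202 rad/s, so T = P/ω = 67.1×10³ / 202.0 = 332.2 N·m.
J = πd⁴/32 = π(0.0866)⁴/32 = 5.522×10^-6 m⁴.
τ_max = T·r/J = 332.2 × 0.0433 / 5.522×10^-6 = 2.605×10^6 Pa.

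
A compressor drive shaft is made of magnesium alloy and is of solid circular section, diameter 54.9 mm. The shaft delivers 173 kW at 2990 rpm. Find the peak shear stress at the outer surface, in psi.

ω = 2π·2990/60 = 313.1 rad/s, so T = P/ω = 173×10³ / 313.1 = 552.5 N·m.
J = πd⁴/32 = π(0.0549)⁴/32 = 8.918×10^-7 m⁴.
τ_max = T·r/J = 552.5 × 0.0274 / 8.918×10^-7 = 1.701×10^7 Pa.

2470 psi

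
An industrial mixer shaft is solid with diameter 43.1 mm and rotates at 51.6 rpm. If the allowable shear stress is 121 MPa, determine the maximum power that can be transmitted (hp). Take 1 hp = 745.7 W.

13.8 hp

J = πd⁴/32 = π(0.0431)⁴/32 = 3.388×10^-7 m⁴.
T_max = τ_allow·J/r = 1.21×10^8 × 3.388×10^-7 / 0.0215 = 1902 N·m.
ω = 2π·51.6/60 = 5.404 rad/s, so P_max = T_max·ω = 1.028×10^4 W.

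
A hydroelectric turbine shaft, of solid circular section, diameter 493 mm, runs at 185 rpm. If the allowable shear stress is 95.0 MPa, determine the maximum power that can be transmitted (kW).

J = πd⁴/32 = π(0.493)⁴/32 = 5.799×10^-3 m⁴.
T_max = τ_allow·J/r = 9.50×10^7 × 5.799×10^-3 / 0.246 = 2.235e6 N·m.
ω = 2π·185/60 = 19.37 rad/s, so P_max = T_max·ω = 4.330×10^7 W.

43300 kW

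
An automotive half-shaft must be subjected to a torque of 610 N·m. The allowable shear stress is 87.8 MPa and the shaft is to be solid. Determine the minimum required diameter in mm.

32.8 mm

For a solid shaft τ_max = 16T/(πd³), so d = (16T/(π τ_allow))^(1/3) = (16·610.0/(π·8.78×10^7))^(1/3) = 0.03283 m.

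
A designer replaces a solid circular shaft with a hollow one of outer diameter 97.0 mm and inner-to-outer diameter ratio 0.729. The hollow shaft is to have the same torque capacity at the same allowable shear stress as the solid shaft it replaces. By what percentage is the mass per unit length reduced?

Equal τ_max and T ⇒ the solid shaft needs d_s³ = d_o³(1−k⁴), so d_s = 97.0·(1−0.729⁴)^(1/3) = 86.84 mm.
Area ratio A_h/A_s = d_o²(1−k²)/d_s² = (1−k²)/(1−k⁴)^(2/3) = 0.5846.
Mass saving = 1 − 0.5846 = 41.5 %.

41.5 %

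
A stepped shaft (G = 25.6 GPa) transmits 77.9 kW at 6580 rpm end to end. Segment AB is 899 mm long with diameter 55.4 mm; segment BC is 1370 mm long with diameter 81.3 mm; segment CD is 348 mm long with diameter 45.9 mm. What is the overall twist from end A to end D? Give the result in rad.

0.00923 rad

ω = 2π·6580/60 = 689.1 rad/s, so T = P/ω = 77.9×10³ / 689.1 = 113.1 N·m.
J_AB = π(0.0554)⁴/32 = 9.25×10^-7 m⁴; J_BC = π(0.0813)⁴/32 = 4.29×10^-6 m⁴; J_CD = π(0.0459)⁴/32 = 4.36×10^-7 m⁴.
θ = (T/G)·Σ L_i/J_i = (113.1/25.6×10⁹)·(0.899/9.25×10^-7 + 1.37/4.29×10^-6 + 0.348/4.36×10^-7) = 9.230×10^-3 rad.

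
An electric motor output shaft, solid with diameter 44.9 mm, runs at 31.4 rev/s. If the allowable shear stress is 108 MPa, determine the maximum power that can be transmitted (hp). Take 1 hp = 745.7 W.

508 hp

J = πd⁴/32 = π(0.0449)⁴/32 = 3.990×10^-7 m⁴.
T_max = τ_allow·J/r = 1.08×10^8 × 3.990×10^-7 / 0.0224 = 1920 N·m.
ω = 2π·31.4 = 197.3 rad/s, so P_max = T_max·ω = 3.787×10^5 W.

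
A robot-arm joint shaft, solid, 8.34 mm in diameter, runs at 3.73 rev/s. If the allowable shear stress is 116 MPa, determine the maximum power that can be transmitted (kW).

0.310 kW

J = πd⁴/32 = π(0.00834)⁴/32 = 4.750×10^-10 m⁴.
T_max = τ_allow·J/r = 1.16×10^8 × 4.750×10^-10 / 0.00417 = 13.21 N·m.
ω = 2π·3.73 = 23.44 rad/s, so P_max = T_max·ω = 309.7 W.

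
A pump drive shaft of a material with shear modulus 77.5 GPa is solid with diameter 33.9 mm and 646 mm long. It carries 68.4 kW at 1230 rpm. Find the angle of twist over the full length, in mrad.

34.1 mrad

ω = 2π·1230/60 = 128.8 rad/s, so T = P/ω = 68.4×10³ / 128.8 = 531.0 N·m.
J = πd⁴/32 = π(0.0339)⁴/32 = 1.297×10^-7 m⁴.
θ = T·L/(G·J) = 531.0 × 0.646 / (77.5×10⁹ × 1.297×10^-7) = 0.03414 rad.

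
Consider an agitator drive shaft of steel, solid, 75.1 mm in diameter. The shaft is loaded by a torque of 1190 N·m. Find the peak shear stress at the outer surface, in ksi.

J = πd⁴/32 = π(0.0751)⁴/32 = 3.123×10^-6 m⁴.
τ_max = T·r/J = 1190 × 0.0376 / 3.123×10^-6 = 1.431×10^7 Pa.

2.08 ksi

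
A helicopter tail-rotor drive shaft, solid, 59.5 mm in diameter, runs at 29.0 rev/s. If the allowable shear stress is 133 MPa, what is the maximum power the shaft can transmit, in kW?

1000 kW

J = πd⁴/32 = π(0.0595)⁴/32 = 1.230×10^-6 m⁴.
T_max = τ_allow·J/r = 1.33×10^8 × 1.230×10^-6 / 0.0297 = 5501 N·m.
ω = 2π·29.0 = 182.2 rad/s, so P_max = T_max·ω = 1.002×10^6 W.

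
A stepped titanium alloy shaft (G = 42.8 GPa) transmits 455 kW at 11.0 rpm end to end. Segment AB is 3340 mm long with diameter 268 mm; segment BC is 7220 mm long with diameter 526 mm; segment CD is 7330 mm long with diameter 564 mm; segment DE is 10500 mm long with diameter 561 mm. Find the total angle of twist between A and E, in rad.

ω = 2π·11.0/60 = 1.152 rad/s, so T = P/ω = 455×10³ / 1.152 = 395000 N·m.
J_AB = π(0.268)⁴/32 = 5.06×10^-4 m⁴; J_BC = π(0.526)⁴/32 = 7.52×10^-3 m⁴; J_CD = π(0.564)⁴/32 = 9.93×10^-3 m⁴; J_DE = π(0.561)⁴/32 = 9.72×10^-3 m⁴.
θ = (T/G)·Σ L_i/J_i = (395000/42.8×10⁹)·(3.34/5.06×10^-4 + 7.22/7.52×10^-3 + 7.33/9.93×10^-3 + 10.5/9.72×10^-3) = 0.08650 rad.

0.0865 rad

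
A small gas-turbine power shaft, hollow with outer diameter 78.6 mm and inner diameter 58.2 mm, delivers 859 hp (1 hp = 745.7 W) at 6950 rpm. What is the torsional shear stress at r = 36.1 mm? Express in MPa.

12.1 MPa

ω = 2π·6950/60 = 727.8 rad/s, so T = P/ω = 859×745.7 / 727.8 = 880.1 N·m.
J = π(d_o⁴ − d_i⁴)/32 = π(0.0786⁴ − 0.0582⁴)/32 = 2.621×10^-6 m⁴.
Shear stress varies linearly with radius: τ = T·r/J = 880.1 × 0.0361 / 2.621×10^-6 = 1.212×10^7 Pa.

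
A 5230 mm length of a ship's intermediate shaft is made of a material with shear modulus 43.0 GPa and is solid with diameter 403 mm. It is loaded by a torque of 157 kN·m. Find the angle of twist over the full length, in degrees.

0.423°

J = πd⁴/32 = π(0.403)⁴/32 = 2.590×10^-3 m⁴.
θ = T·L/(G·J) = 157000 × 5.23 / (43.0×10⁹ × 2.590×10^-3) = 7.374×10^-3 rad.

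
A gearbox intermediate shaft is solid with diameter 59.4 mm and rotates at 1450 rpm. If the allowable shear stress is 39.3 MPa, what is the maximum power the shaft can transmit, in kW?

246 kW

J = πd⁴/32 = π(0.0594)⁴/32 = 1.222×10^-6 m⁴.
T_max = τ_allow·J/r = 3.93×10^7 × 1.222×10^-6 / 0.0297 = 1617 N·m.
ω = 2π·1450/60 = 151.8 rad/s, so P_max = T_max·ω = 2.456×10^5 W.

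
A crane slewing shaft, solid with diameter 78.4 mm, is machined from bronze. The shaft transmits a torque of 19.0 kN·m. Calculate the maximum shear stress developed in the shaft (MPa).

J = πd⁴/32 = π(0.0784)⁴/32 = 3.709×10^-6 m⁴.
τ_max = T·r/J = 19000 × 0.0392 / 3.709×10^-6 = 2.008×10^8 Pa.

201 MPa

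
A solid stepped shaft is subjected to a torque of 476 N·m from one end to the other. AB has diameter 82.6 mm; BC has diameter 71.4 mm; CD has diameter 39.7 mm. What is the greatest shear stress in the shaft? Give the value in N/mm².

Under the same torque, τ_max = 16T/(πd³) is largest where d is smallest — segment CD (d = 39.7 mm).
τ_max = 16·476.0/(π·(0.0397)³) = 3.874×10^7 Pa.

38.7 N/mm²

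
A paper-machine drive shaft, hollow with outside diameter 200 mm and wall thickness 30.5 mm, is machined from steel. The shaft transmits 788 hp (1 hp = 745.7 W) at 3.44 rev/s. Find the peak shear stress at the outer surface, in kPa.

22600 kPa

ω = 2π·3.44 = 21.61 rad/s, so T = P/ω = 788×745.7 / 21.61 = 27190 N·m.
J = π(d_o⁴ − d_i⁴)/32 = π(0.200⁴ − 0.139⁴)/32 = 1.204×10^-4 m⁴.
τ_max = T·r/J = 27190 × 0.100 / 1.204×10^-4 = 2.257×10^7 Pa.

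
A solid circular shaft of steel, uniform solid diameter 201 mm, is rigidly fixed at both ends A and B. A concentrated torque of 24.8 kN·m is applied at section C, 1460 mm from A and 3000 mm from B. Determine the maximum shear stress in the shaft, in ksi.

1.52 ksi

With uniform GJ and both ends fixed, compatibility θ_AC = θ_CB gives T_A·a = T_B·b, together with T_A + T_B = T₀.
T_A = T₀·b/(a+b) = 24800·3000/4460 = 16680 N·m; T_B = 8118 N·m.
τ in each portion: τ_AC = 1.05×10^7 Pa, τ_CB = 5.09×10^6 Pa; maximum is in AC.
τ_max = T_AC·r/J = 16680·0.101/1.60×10^-4 = 1.046×10^7 Pa.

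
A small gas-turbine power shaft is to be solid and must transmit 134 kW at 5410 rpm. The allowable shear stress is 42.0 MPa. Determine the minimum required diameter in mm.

ω = 2π·5410/60 = 566.5 rad/s, so T = P/ω = 134×10³ / 566.5 = 236.5 N·m.
For a solid shaft τ_max = 16T/(πd³), so d = (16T/(π τ_allow))^(1/3) = (16·236.5/(π·4.20×10^7))^(1/3) = 0.03061 m.

30.6 mm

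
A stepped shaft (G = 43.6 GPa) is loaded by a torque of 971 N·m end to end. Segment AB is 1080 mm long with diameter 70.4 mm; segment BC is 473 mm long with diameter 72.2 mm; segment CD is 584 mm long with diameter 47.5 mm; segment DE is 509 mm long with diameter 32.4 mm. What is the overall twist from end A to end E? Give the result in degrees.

8.29°

J_AB = π(0.0704)⁴/32 = 2.41×10^-6 m⁴; J_BC = π(0.0722)⁴/32 = 2.67×10^-6 m⁴; J_CD = π(0.0475)⁴/32 = 5.00×10^-7 m⁴; J_DE = π(0.0324)⁴/32 = 1.08×10^-7 m⁴.
θ = (T/G)·Σ L_i/J_i = (971.0/43.6×10⁹)·(1.08/2.41×10^-6 + 0.473/2.67×10^-6 + 0.584/5.00×10^-7 + 0.509/1.08×10^-7) = 0.1447 rad.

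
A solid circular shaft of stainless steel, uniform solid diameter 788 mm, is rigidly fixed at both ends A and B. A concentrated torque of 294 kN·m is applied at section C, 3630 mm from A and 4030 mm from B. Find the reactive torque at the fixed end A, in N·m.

155000 N·m

With uniform GJ and both ends fixed, compatibility θ_AC = θ_CB gives T_A·a = T_B·b, together with T_A + T_B = T₀.
T_A = T₀·b/(a+b) = 294000·4030/7660 = 154700 N·m; T_B = 139300 N·m.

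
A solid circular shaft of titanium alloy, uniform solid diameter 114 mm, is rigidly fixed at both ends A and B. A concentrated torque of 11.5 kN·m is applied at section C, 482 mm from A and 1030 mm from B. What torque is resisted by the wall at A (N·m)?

With uniform GJ and both ends fixed, compatibility θ_AC = θ_CB gives T_A·a = T_B·b, together with T_A + T_B = T₀.
T_A = T₀·b/(a+b) = 11500·1030/1512 = 7834 N·m; T_B = 3666 N·m.

7830 N·m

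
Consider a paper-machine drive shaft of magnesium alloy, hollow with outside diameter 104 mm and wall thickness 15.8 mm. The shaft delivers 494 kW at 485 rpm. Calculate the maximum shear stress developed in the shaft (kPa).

57600 kPa

ω = 2π·485/60 = 50.79 rad/s, so T = P/ω = 494×10³ / 50.79 = 9727 N·m.
J = π(d_o⁴ − d_i⁴)/32 = π(0.104⁴ − 0.0724⁴)/32 = 8.788×10^-6 m⁴.
τ_max = T·r/J = 9727 × 0.0520 / 8.788×10^-6 = 5.756×10^7 Pa.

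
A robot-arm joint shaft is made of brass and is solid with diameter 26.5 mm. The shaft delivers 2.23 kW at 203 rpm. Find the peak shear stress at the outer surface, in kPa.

ω = 2π·203/60 = 21.26 rad/s, so T = P/ω = 2.23×10³ / 21.26 = 104.9 N·m.
J = πd⁴/32 = π(0.0265)⁴/32 = 4.842×10^-8 m⁴.
τ_max = T·r/J = 104.9 × 0.0132 / 4.842×10^-8 = 2.871×10^7 Pa.

28700 kPa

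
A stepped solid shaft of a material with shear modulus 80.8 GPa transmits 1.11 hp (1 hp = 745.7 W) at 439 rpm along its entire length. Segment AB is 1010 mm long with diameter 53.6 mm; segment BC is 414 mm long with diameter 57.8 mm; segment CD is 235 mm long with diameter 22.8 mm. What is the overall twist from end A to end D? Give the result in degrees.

0.134°

ω = 2π·439/60 = 45.97 rad/s, so T = P/ω = 1.11×745.7 / 45.97 = 18.01 N·m.
J_AB = π(0.0536)⁴/32 = 8.10×10^-7 m⁴; J_BC = π(0.0578)⁴/32 = 1.10×10^-6 m⁴; J_CD = π(0.0228)⁴/32 = 2.65×10^-8 m⁴.
θ = (T/G)·Σ L_i/J_i = (18.01/80.8×10⁹)·(1.01/8.10×10^-7 + 0.414/1.10×10^-6 + 0.235/2.65×10^-8) = 2.336×10^-3 rad.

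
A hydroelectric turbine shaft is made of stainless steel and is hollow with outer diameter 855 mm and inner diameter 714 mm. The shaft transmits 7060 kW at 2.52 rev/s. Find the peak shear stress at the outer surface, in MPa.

7.07 MPa

ω = 2π·2.52 = 15.83 rad/s, so T = P/ω = 7060×10³ / 15.83 = 445900 N·m.
J = π(d_o⁴ − d_i⁴)/32 = π(0.855⁴ − 0.714⁴)/32 = 0.02695 m⁴.
τ_max = T·r/J = 445900 × 0.427 / 0.02695 = 7.073×10^6 Pa.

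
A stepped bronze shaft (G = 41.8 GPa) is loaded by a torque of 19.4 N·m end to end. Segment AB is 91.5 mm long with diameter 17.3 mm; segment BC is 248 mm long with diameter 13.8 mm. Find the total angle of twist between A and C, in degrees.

J_AB = π(0.0173)⁴/32 = 8.79×10^-9 m⁴; J_BC = π(0.0138)⁴/32 = 3.56×10^-9 m⁴.
θ = (T/G)·Σ L_i/J_i = (19.40/41.8×10⁹)·(0.0915/8.79×10^-9 + 0.248/3.56×10^-9) = 0.03716 rad.

2.13°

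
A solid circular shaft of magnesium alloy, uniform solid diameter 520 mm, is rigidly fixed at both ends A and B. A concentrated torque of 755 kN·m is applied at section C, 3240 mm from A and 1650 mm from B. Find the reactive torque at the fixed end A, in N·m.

With uniform GJ and both ends fixed, compatibility θ_AC = θ_CB gives T_A·a = T_B·b, together with T_A + T_B = T₀.
T_A = T₀·b/(a+b) = 755000·1650/4890 = 254800 N·m; T_B = 500200 N·m.

255000 N·m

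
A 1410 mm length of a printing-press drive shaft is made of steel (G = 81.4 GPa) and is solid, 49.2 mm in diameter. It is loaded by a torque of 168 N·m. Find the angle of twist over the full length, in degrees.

J = πd⁴/32 = π(0.0492)⁴/32 = 5.753×10^-7 m⁴.
θ = T·L/(G·J) = 168.0 × 1.41 / (81.4×10⁹ × 5.753×10^-7) = 5.059×10^-3 rad.

0.290°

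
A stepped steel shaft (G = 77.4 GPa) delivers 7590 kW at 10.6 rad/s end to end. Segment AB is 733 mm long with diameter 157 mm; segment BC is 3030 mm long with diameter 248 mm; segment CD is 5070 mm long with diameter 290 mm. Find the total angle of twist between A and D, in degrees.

14.7°

ω = 10.6 rad/s, so T = P/ω = 7590×10³ / 10.60 = 716000 N·m.
J_AB = π(0.157)⁴/32 = 5.96×10^-5 m⁴; J_BC = π(0.248)⁴/32 = 3.71×10^-4 m⁴; J_CD = π(0.290)⁴/32 = 6.94×10^-4 m⁴.
θ = (T/G)·Σ L_i/J_i = (716000/77.4×10⁹)·(0.733/5.96×10^-5 + 3.03/3.71×10^-4 + 5.07/6.94×10^-4) = 0.2567 rad.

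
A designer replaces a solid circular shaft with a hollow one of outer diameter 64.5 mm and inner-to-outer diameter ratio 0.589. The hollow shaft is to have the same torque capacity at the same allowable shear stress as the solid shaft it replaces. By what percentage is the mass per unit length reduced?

Equal τ_max and T ⇒ the solid shaft needs d_s³ = d_o³(1−k⁴), so d_s = 64.5·(1−0.589⁴)^(1/3) = 61.80 mm.
Area ratio A_h/A_s = d_o²(1−k²)/d_s² = (1−k²)/(1−k⁴)^(2/3) = 0.7114.
Mass saving = 1 − 0.7114 = 28.9 %.

28.9 %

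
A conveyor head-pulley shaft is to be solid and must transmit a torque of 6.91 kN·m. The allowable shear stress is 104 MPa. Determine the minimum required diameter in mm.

For a solid shaft τ_max = 16T/(πd³), so d = (16T/(π τ_allow))^(1/3) = (16·6910/(π·1.04×10^8))^(1/3) = 0.06968 m.

69.7 mm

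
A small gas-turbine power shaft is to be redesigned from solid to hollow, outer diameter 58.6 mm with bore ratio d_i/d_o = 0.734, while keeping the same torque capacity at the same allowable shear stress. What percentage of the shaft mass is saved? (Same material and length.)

42.0 %

Equal τ_max and T ⇒ the solid shaft needs d_s³ = d_o³(1−k⁴), so d_s = 58.6·(1−0.734⁴)^(1/3) = 52.27 mm.
Area ratio A_h/A_s = d_o²(1−k²)/d_s² = (1−k²)/(1−k⁴)^(2/3) = 0.5797.
Mass saving = 1 − 0.5797 = 42.0 %.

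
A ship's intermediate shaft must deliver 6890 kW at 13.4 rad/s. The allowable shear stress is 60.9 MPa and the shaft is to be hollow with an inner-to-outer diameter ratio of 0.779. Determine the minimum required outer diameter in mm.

ω = 13.4 rad/s, so T = P/ω = 6890×10³ / 13.40 = 514200 N·m.
For a hollow shaft with d_i/d_o = 0.779: τ_max = 16T/(π d_o³ (1−k⁴)), so d_o = [16T/(π τ_allow (1−k⁴))]^(1/3) = [16·514200/(π·6.09×10^7·0.6317)]^(1/3) = 0.4083 m.

408 mm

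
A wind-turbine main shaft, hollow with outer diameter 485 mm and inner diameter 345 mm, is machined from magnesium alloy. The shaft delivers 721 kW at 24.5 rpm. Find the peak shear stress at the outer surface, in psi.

ω = 2π·24.5/60 = 2.566 rad/s, so T = P/ω = 721×10³ / 2.566 = 281000 N·m.
J = π(d_o⁴ − d_i⁴)/32 = π(0.485⁴ − 0.345⁴)/32 = 4.041×10^-3 m⁴.
τ_max = T·r/J = 281000 × 0.242 / 4.041×10^-3 = 1.686×10^7 Pa.

2450 psi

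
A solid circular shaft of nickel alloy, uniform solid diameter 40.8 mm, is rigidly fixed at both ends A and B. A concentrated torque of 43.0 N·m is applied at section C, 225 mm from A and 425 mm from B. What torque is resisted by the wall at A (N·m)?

28.1 N·m

With uniform GJ and both ends fixed, compatibility θ_AC = θ_CB gives T_A·a = T_B·b, together with T_A + T_B = T₀.
T_A = T₀·b/(a+b) = 43.00·425/650.0 = 28.12 N·m; T_B = 14.88 N·m.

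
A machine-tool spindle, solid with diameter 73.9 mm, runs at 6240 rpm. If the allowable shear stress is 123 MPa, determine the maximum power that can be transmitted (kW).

6370 kW

J = πd⁴/32 = π(0.0739)⁴/32 = 2.928×10^-6 m⁴.
T_max = τ_allow·J/r = 1.23×10^8 × 2.928×10^-6 / 0.0370 = 9747 N·m.
ω = 2π·6240/60 = 653.5 rad/s, so P_max = T_max·ω = 6.369×10^6 W.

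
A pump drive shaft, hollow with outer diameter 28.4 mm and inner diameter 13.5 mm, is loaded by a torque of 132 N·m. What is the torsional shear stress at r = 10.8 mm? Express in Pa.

2.35e7 Pa

J = π(d_o⁴ − d_i⁴)/32 = π(0.0284⁴ − 0.0135⁴)/32 = 6.061×10^-8 m⁴.
Shear stress varies linearly with radius: τ = T·r/J = 132.0 × 0.0108 / 6.061×10^-8 = 2.352×10^7 Pa.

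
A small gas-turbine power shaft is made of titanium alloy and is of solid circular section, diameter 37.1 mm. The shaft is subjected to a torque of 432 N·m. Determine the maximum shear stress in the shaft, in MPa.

43.1 MPa

J = πd⁴/32 = π(0.0371)⁴/32 = 1.860×10^-7 m⁴.
τ_max = T·r/J = 432.0 × 0.0186 / 1.860×10^-7 = 4.309×10^7 Pa.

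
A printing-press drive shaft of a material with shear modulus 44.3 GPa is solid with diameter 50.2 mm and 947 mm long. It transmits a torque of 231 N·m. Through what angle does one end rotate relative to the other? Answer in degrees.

0.454°

J = πd⁴/32 = π(0.0502)⁴/32 = 6.235×10^-7 m⁴.
θ = T·L/(G·J) = 231.0 × 0.947 / (44.3×10⁹ × 6.235×10^-7) = 7.920×10^-3 rad.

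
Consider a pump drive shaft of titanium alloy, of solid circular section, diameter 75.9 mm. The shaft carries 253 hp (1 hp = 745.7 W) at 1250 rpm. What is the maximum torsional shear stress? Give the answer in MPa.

ω = 2π·1250/60 = 130.9 rad/s, so T = P/ω = 253×745.7 / 130.9 = 1441 N·m.
J = πd⁴/32 = π(0.0759)⁴/32 = 3.258×10^-6 m⁴.
τ_max = T·r/J = 1441 × 0.0380 / 3.258×10^-6 = 1.679×10^7 Pa.

16.8 MPa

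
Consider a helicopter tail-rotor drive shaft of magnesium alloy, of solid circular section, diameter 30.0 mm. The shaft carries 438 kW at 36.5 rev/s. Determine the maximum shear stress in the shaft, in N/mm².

ω = 2π·36.5 = 229.3 rad/s, so T = P/ω = 438×10³ / 229.3 = 1910 N·m.
J = πd⁴/32 = π(0.0300)⁴/32 = 7.952×10^-8 m⁴.
τ_max = T·r/J = 1910 × 0.0150 / 7.952×10^-8 = 3.603×10^8 Pa.

360 N/mm²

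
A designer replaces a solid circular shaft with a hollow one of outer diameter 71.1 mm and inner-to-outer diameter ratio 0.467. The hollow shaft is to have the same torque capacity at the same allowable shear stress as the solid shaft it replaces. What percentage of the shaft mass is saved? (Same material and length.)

Equal τ_max and T ⇒ the solid shaft needs d_s³ = d_o³(1−k⁴), so d_s = 71.1·(1−0.467⁴)^(1/3) = 69.95 mm.
Area ratio A_h/A_s = d_o²(1−k²)/d_s² = (1−k²)/(1−k⁴)^(2/3) = 0.8077.
Mass saving = 1 − 0.8077 = 19.2 %.

19.2 %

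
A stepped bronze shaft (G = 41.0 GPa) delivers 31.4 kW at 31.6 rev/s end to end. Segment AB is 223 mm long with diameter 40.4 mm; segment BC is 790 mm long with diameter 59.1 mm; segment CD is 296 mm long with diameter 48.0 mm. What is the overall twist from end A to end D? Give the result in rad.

0.00802 rad

ω = 2π·31.6 = 198.5 rad/s, so T = P/ω = 31.4×10³ / 198.5 = 158.1 N·m.
J_AB = π(0.0404)⁴/32 = 2.62×10^-7 m⁴; J_BC = π(0.0591)⁴/32 = 1.20×10^-6 m⁴; J_CD = π(0.0480)⁴/32 = 5.21×10^-7 m⁴.
θ = (T/G)·Σ L_i/J_i = (158.1/41.0×10⁹)·(0.223/2.62×10^-7 + 0.790/1.20×10^-6 + 0.296/5.21×10^-7) = 8.024×10^-3 rad.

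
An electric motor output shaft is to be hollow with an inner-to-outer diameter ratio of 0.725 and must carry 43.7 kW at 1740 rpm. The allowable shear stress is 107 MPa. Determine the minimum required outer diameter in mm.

25.1 mm

ω = 2π·1740/60 = 182.2 rad/s, so T = P/ω = 43.7×10³ / 182.2 = 239.8 N·m.
For a hollow shaft with d_i/d_o = 0.725: τ_max = 16T/(π d_o³ (1−k⁴)), so d_o = [16T/(π τ_allow (1−k⁴))]^(1/3) = [16·239.8/(π·1.07×10^8·0.7237)]^(1/3) = 0.02508 m.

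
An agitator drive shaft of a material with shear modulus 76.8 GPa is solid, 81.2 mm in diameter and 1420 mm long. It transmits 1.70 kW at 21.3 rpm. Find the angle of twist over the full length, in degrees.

ω = 2π·21.3/60 = 2.231 rad/s, so T = P/ω = 1.70×10³ / 2.231 = 762.2 N·m.
J = πd⁴/32 = π(0.0812)⁴/32 = 4.268×10^-6 m⁴.
θ = T·L/(G·J) = 762.2 × 1.42 / (76.8×10⁹ × 4.268×10^-6) = 3.302×10^-3 rad.

0.189°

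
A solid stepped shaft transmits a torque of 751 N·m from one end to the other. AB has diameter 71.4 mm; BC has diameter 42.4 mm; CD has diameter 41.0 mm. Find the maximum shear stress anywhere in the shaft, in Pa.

5.55e7 Pa

Under the same torque, τ_max = 16T/(πd³) is largest where d is smallest — segment CD (d = 41.0 mm).
τ_max = 16·751.0/(π·(0.0410)³) = 5.550×10^7 Pa.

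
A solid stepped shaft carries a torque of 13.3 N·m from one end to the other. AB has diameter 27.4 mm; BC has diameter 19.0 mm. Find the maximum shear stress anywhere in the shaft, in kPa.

Under the same torque, τ_max = 16T/(πd³) is largest where d is smallest — segment BC (d = 19.0 mm).
τ_max = 16·13.30/(π·(0.0190)³) = 9.876×10^6 Pa.

9880 kPa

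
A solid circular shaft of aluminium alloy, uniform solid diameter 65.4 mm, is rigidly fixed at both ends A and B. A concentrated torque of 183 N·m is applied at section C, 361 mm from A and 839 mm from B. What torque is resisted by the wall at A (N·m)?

With uniform GJ and both ends fixed, compatibility θ_AC = θ_CB gives T_A·a = T_B·b, together with T_A + T_B = T₀.
T_A = T₀·b/(a+b) = 183.0·839/1200 = 127.9 N·m; T_B = 55.05 N·m.

128 N·m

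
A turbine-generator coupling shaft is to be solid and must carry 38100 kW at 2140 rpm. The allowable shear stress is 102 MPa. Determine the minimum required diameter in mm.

204 mm

ω = 2π·2140/60 = 224.1 rad/s, so T = P/ω = 38100×10³ / 224.1 = 170000 N·m.
For a solid shaft τ_max = 16T/(πd³), so d = (16T/(π τ_allow))^(1/3) = (16·170000/(π·1.02×10^8))^(1/3) = 0.2040 m.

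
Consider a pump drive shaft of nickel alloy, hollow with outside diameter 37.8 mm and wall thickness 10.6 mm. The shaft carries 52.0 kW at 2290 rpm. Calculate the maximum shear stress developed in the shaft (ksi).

3.08 ksi

ω = 2π·2290/60 = 239.8 rad/s, so T = P/ω = 52.0×10³ / 239.8 = 216.8 N·m.
J = π(d_o⁴ − d_i⁴)/32 = π(0.0378⁴ − 0.0166⁴)/32 = 1.930×10^-7 m⁴.
τ_max = T·r/J = 216.8 × 0.0189 / 1.930×10^-7 = 2.124×10^7 Pa.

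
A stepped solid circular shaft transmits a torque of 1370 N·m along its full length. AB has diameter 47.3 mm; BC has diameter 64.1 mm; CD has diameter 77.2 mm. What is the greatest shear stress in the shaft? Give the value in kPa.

65900 kPa

Under the same torque, τ_max = 16T/(πd³) is largest where d is smallest — segment AB (d = 47.3 mm).
τ_max = 16·1370/(π·(0.0473)³) = 6.593×10^7 Pa.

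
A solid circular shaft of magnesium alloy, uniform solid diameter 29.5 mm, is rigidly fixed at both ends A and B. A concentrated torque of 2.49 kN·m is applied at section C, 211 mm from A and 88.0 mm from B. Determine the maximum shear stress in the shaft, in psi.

With uniform GJ and both ends fixed, compatibility θ_AC = θ_CB gives T_A·a = T_B·b, together with T_A + T_B = T₀.
T_A = T₀·b/(a+b) = 2490·88.0/299.0 = 732.8 N·m; T_B = 1757 N·m.
τ in each portion: τ_AC = 1.45×10^8 Pa, τ_CB = 3.49×10^8 Pa; maximum is in CB.
τ_max = T_CB·r/J = 1757·0.0147/7.44×10^-8 = 3.486×10^8 Pa.

50600 psi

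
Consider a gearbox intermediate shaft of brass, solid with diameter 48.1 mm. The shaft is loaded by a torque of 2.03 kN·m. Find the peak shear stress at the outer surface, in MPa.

92.9 MPa

J = πd⁴/32 = π(0.0481)⁴/32 = 5.255×10^-7 m⁴.
τ_max = T·r/J = 2030 × 0.0241 / 5.255×10^-7 = 9.290×10^7 Pa.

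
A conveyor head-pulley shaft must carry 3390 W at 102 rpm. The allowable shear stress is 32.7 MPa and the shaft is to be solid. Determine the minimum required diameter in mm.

ω = 2π·102/60 = 10.68 rad/s, so T = P/ω = 3390 / 10.68 = 317.4 N·m.
For a solid shaft τ_max = 16T/(πd³), so d = (16T/(π τ_allow))^(1/3) = (16·317.4/(π·3.27×10^7))^(1/3) = 0.03670 m.

36.7 mm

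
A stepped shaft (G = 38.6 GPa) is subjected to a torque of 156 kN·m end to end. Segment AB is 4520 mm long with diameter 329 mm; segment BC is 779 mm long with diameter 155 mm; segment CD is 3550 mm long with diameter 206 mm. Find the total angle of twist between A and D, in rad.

J_AB = π(0.329)⁴/32 = 1.15×10^-3 m⁴; J_BC = π(0.155)⁴/32 = 5.67×10^-5 m⁴; J_CD = π(0.206)⁴/32 = 1.77×10^-4 m⁴.
θ = (T/G)·Σ L_i/J_i = (156000/38.6×10⁹)·(4.52/1.15×10^-3 + 0.779/5.67×10^-5 + 3.55/1.77×10^-4) = 0.1526 rad.

0.153 rad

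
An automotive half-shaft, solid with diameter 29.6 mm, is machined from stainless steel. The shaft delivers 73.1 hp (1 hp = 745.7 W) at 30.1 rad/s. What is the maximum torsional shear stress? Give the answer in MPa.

ω = 30.1 rad/s, so T = P/ω = 73.1×745.7 / 30.10 = 1811 N·m.
J = πd⁴/32 = π(0.0296)⁴/32 = 7.536×10^-8 m⁴.
τ_max = T·r/J = 1811 × 0.0148 / 7.536×10^-8 = 3.556×10^8 Pa.

356 MPa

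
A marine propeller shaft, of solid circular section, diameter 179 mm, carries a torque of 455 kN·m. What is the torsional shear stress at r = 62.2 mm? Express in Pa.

2.81e8 Pa

J = πd⁴/32 = π(0.179)⁴/32 = 1.008×10^-4 m⁴.
Shear stress varies linearly with radius: τ = T·r/J = 455000 × 0.0622 / 1.008×10^-4 = 2.808×10^8 Pa.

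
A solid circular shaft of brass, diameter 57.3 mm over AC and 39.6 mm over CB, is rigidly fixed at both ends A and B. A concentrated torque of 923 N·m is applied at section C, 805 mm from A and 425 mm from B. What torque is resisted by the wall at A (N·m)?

645 N·m

Compatibility: T_A·a/J_AC = T_B·b/J_CB with T_A + T_B = T₀.
J_AC = 1.06×10^-6 m⁴, J_CB = 2.41×10^-7 m⁴, so T_A = T₀·(J_AC/a)/((J_AC/a)+(J_CB/b)) = 644.5 N·m, T_B = 278.5 N·m.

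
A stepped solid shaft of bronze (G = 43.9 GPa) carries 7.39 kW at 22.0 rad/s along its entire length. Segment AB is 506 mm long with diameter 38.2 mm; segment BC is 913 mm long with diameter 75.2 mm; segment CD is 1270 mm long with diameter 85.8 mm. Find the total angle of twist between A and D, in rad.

0.0226 rad

ω = 22.0 rad/s, so T = P/ω = 7.39×10³ / 22.00 = 335.9 N·m.
J_AB = π(0.0382)⁴/32 = 2.09×10^-7 m⁴; J_BC = π(0.0752)⁴/32 = 3.14×10^-6 m⁴; J_CD = π(0.0858)⁴/32 = 5.32×10^-6 m⁴.
θ = (T/G)·Σ L_i/J_i = (335.9/43.9×10⁹)·(0.506/2.09×10^-7 + 0.913/3.14×10^-6 + 1.27/5.32×10^-6) = 0.02257 rad.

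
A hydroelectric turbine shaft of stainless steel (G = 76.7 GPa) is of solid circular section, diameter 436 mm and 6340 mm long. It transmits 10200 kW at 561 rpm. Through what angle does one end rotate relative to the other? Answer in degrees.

ω = 2π·561/60 = 58.75 rad/s, so T = P/ω = 10200×10³ / 58.75 = 173600 N·m.
J = πd⁴/32 = π(0.436)⁴/32 = 3.548×10^-3 m⁴.
θ = T·L/(G·J) = 173600 × 6.34 / (76.7×10⁹ × 3.548×10^-3) = 4.045×10^-3 rad.

0.232°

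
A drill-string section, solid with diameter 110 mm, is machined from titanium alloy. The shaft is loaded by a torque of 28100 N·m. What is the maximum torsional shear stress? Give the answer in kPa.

J = πd⁴/32 = π(0.110)⁴/32 = 1.437×10^-5 m⁴.
τ_max = T·r/J = 28100 × 0.0550 / 1.437×10^-5 = 1.075×10^8 Pa.

108000 kPa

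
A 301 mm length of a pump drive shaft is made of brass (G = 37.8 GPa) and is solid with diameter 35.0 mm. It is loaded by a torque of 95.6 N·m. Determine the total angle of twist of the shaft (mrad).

5.17 mrad

J = πd⁴/32 = π(0.0350)⁴/32 = 1.473×10^-7 m⁴.
θ = T·L/(G·J) = 95.60 × 0.301 / (37.8×10⁹ × 1.473×10^-7) = 5.167×10^-3 rad.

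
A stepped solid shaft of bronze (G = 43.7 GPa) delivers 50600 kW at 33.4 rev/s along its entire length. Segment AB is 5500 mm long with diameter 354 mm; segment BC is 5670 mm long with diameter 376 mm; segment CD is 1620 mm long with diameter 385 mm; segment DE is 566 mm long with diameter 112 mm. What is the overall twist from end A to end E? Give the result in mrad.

ω = 2π·33.4 = 209.9 rad/s, so T = P/ω = 50600×10³ / 209.9 = 241100 N·m.
J_AB = π(0.354)⁴/32 = 1.54×10^-3 m⁴; J_BC = π(0.376)⁴/32 = 1.96×10^-3 m⁴; J_CD = π(0.385)⁴/32 = 2.16×10^-3 m⁴; J_DE = π(0.112)⁴/32 = 1.54×10^-5 m⁴.
θ = (T/G)·Σ L_i/J_i = (241100/43.7×10⁹)·(5.50/1.54×10^-3 + 5.67/1.96×10^-3 + 1.62/2.16×10^-3 + 0.566/1.54×10^-5) = 0.2419 rad.

242 mrad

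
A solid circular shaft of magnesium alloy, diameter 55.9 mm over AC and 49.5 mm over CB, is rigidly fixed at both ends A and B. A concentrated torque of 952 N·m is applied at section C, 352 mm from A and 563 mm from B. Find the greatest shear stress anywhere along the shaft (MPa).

Compatibility: T_A·a/J_AC = T_B·b/J_CB with T_A + T_B = T₀.
J_AC = 9.59×10^-7 m⁴, J_CB = 5.89×10^-7 m⁴, so T_A = T₀·(J_AC/a)/((J_AC/a)+(J_CB/b)) = 687.7 N·m, T_B = 264.3 N·m.
τ in each portion: τ_AC = 2.00×10^7 Pa, τ_CB = 1.11×10^7 Pa; maximum is in AC.
τ_max = T_AC·r/J = 687.7·0.0279/9.59×10^-7 = 2.005×10^7 Pa.

20.0 MPa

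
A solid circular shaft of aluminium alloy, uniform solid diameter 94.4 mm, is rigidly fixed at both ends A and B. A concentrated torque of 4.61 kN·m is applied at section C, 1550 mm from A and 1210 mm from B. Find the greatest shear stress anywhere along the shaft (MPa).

15.7 MPa

With uniform GJ and both ends fixed, compatibility θ_AC = θ_CB gives T_A·a = T_B·b, together with T_A + T_B = T₀.
T_A = T₀·b/(a+b) = 4610·1210/2760 = 2021 N·m; T_B = 2589 N·m.
τ in each portion: τ_AC = 1.22×10^7 Pa, τ_CB = 1.57×10^7 Pa; maximum is in CB.
τ_max = T_CB·r/J = 2589·0.0472/7.80×10^-6 = 1.567×10^7 Pa.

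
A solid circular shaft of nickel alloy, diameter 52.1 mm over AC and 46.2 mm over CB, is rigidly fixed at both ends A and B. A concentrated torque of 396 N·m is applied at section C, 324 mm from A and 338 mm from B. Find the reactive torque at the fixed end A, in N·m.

249 N·m

Compatibility: T_A·a/J_AC = T_B·b/J_CB with T_A + T_B = T₀.
J_AC = 7.23×10^-7 m⁴, J_CB = 4.47×10^-7 m⁴, so T_A = T₀·(J_AC/a)/((J_AC/a)+(J_CB/b)) = 248.6 N·m, T_B = 147.4 N·m.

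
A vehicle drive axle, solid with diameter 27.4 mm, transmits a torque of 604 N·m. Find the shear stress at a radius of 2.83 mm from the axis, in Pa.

J = πd⁴/32 = π(0.0274)⁴/32 = 5.534×10^-8 m⁴.
Shear stress varies linearly with radius: τ = T·r/J = 604.0 × 0.00283 / 5.534×10^-8 = 3.089×10^7 Pa.

3.09e7 Pa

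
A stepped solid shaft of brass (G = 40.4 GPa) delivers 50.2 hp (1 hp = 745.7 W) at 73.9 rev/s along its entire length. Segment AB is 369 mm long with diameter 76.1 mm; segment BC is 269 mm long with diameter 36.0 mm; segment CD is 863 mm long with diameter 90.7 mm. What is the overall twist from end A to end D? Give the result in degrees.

0.214°

ω = 2π·73.9 = 464.3 rad/s, so T = P/ω = 50.2×745.7 / 464.3 = 80.62 N·m.
J_AB = π(0.0761)⁴/32 = 3.29×10^-6 m⁴; J_BC = π(0.0360)⁴/32 = 1.65×10^-7 m⁴; J_CD = π(0.0907)⁴/32 = 6.64×10^-6 m⁴.
θ = (T/G)·Σ L_i/J_i = (80.62/40.4×10⁹)·(0.369/3.29×10^-6 + 0.269/1.65×10^-7 + 0.863/6.64×10^-6) = 3.738×10^-3 rad.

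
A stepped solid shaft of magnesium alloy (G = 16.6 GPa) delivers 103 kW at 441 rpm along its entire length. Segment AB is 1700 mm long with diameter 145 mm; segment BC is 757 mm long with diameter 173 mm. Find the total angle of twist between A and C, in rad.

ω = 2π·441/60 = 46.18 rad/s, so T = P/ω = 103×10³ / 46.18 = 2230 N·m.
J_AB = π(0.145)⁴/32 = 4.34×10^-5 m⁴; J_BC = π(0.173)⁴/32 = 8.79×10^-5 m⁴.
θ = (T/G)·Σ L_i/J_i = (2230/16.6×10⁹)·(1.70/4.34×10^-5 + 0.757/8.79×10^-5) = 6.420×10^-3 rad.

0.00642 rad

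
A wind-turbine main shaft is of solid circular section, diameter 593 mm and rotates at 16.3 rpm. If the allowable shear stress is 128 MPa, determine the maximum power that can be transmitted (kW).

8950 kW

J = πd⁴/32 = π(0.593)⁴/32 = 0.01214 m⁴.
T_max = τ_allow·J/r = 1.28×10^8 × 0.01214 / 0.296 = 5.241e6 N·m.
ω = 2π·16.3/60 = 1.707 rad/s, so P_max = T_max·ω = 8.946×10^6 W.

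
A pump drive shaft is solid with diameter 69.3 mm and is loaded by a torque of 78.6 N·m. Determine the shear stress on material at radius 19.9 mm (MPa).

0.691 MPa

J = πd⁴/32 = π(0.0693)⁴/32 = 2.264×10^-6 m⁴.
Shear stress varies linearly with radius: τ = T·r/J = 78.60 × 0.0199 / 2.264×10^-6 = 6.908×10^5 Pa.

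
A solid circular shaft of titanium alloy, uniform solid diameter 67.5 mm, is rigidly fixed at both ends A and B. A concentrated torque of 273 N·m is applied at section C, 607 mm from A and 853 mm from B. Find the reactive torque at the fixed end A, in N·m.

159 N·m

With uniform GJ and both ends fixed, compatibility θ_AC = θ_CB gives T_A·a = T_B·b, together with T_A + T_B = T₀.
T_A = T₀·b/(a+b) = 273.0·853/1460 = 159.5 N·m; T_B = 113.5 N·m.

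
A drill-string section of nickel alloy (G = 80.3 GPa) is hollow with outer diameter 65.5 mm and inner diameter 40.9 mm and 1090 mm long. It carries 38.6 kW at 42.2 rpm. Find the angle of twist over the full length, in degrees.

ω = 2π·42.2/60 = 4.419 rad/s, so T = P/ω = 38.6×10³ / 4.419 = 8735 N·m.
J = π(d_o⁴ − d_i⁴)/32 = π(0.0655⁴ − 0.0409⁴)/32 = 1.532×10^-6 m⁴.
θ = T·L/(G·J) = 8735 × 1.09 / (80.3×10⁹ × 1.532×10^-6) = 0.07738 rad.

4.43°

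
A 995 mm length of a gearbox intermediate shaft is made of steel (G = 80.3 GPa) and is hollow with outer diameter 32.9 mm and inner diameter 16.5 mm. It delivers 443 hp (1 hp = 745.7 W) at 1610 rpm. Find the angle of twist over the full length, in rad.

0.225 rad

ω = 2π·1610/60 = 168.6 rad/s, so T = P/ω = 443×745.7 / 168.6 = 1959 N·m.
J = π(d_o⁴ − d_i⁴)/32 = π(0.0329⁴ − 0.0165⁴)/32 = 1.077×10^-7 m⁴.
θ = T·L/(G·J) = 1959 × 0.995 / (80.3×10⁹ × 1.077×10^-7) = 0.2253 rad.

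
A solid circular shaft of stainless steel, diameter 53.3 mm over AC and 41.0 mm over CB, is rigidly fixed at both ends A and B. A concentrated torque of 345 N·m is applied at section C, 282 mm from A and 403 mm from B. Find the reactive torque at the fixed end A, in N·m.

Compatibility: T_A·a/J_AC = T_B·b/J_CB with T_A + T_B = T₀.
J_AC = 7.92×10^-7 m⁴, J_CB = 2.77×10^-7 m⁴, so T_A = T₀·(J_AC/a)/((J_AC/a)+(J_CB/b)) = 277.1 N·m, T_B = 67.89 N·m.

277 N·m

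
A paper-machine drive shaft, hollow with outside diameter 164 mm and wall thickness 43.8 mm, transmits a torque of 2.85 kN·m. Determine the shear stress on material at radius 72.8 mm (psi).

445 psi

J = π(d_o⁴ − d_i⁴)/32 = π(0.164⁴ − 0.0764⁴)/32 = 6.767×10^-5 m⁴.
Shear stress varies linearly with radius: τ = T·r/J = 2850 × 0.0728 / 6.767×10^-5 = 3.066×10^6 Pa.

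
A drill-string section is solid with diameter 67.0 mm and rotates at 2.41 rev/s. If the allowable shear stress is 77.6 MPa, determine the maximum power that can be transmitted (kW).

69.4 kW

J = πd⁴/32 = π(0.0670)⁴/32 = 1.978×10^-6 m⁴.
T_max = τ_allow·J/r = 7.76×10^7 × 1.978×10^-6 / 0.0335 = 4583 N·m.
ω = 2π·2.41 = 15.14 rad/s, so P_max = T_max·ω = 6.939×10^4 W.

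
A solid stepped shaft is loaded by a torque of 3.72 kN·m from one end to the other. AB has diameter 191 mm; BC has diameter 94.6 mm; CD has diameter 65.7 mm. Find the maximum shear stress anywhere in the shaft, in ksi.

Under the same torque, τ_max = 16T/(πd³) is largest where d is smallest — segment CD (d = 65.7 mm).
τ_max = 16·3720/(π·(0.0657)³) = 6.681×10^7 Pa.

9.69 ksi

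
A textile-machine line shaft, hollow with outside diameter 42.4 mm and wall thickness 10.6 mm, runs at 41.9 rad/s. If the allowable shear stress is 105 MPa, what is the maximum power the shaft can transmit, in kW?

J = π(d_o⁴ − d_i⁴)/32 = π(0.0424⁴ − 0.0212⁴)/32 = 2.975×10^-7 m⁴.
T_max = τ_allow·J/r = 1.05×10^8 × 2.975×10^-7 / 0.0212 = 1473 N·m.
ω = 41.9 rad/s, so P_max = T_max·ω = 6.173×10^4 W.

61.7 kW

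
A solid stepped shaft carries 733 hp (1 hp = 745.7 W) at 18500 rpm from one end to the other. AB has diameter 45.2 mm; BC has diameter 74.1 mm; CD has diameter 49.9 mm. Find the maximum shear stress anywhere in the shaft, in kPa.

15600 kPa

ω = 2π·18500/60 = 1937 rad/s, so T = P/ω = 733×745.7 / 1937 = 282.1 N·m.
Under the same torque, τ_max = 16T/(πd³) is largest where d is smallest — segment AB (d = 45.2 mm).
τ_max = 16·282.1/(π·(0.0452)³) = 1.556×10^7 Pa.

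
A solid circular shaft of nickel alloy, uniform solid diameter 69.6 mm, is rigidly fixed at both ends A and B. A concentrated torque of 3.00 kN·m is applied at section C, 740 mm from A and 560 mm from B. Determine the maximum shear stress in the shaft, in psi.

3740 psi

With uniform GJ and both ends fixed, compatibility θ_AC = θ_CB gives T_A·a = T_B·b, together with T_A + T_B = T₀.
T_A = T₀·b/(a+b) = 3000·560/1300 = 1292 N·m; T_B = 1708 N·m.
τ in each portion: τ_AC = 1.95×10^7 Pa, τ_CB = 2.58×10^7 Pa; maximum is in CB.
τ_max = T_CB·r/J = 1708·0.0348/2.30×10^-6 = 2.580×10^7 Pa.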